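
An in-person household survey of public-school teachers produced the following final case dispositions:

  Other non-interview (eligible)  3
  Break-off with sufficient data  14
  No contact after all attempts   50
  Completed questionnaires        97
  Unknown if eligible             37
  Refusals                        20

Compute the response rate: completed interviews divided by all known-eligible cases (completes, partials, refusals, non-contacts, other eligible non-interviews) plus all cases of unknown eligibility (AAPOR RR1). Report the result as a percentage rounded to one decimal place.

43.9%

Num: 97
Base: 97 + 14 + 20 + 50 + 3 + 37 = 221
RR1 = 97 / 221 = 0.4389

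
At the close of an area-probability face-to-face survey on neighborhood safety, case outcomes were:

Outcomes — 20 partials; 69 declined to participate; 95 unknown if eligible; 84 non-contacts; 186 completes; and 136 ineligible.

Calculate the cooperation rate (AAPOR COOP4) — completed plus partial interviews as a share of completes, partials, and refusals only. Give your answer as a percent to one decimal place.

74.9%

Num = 186 + 20 = 206
Denom = 186 + 20 + 69 = 275
COOP4 = 206 / 275 = 0.7491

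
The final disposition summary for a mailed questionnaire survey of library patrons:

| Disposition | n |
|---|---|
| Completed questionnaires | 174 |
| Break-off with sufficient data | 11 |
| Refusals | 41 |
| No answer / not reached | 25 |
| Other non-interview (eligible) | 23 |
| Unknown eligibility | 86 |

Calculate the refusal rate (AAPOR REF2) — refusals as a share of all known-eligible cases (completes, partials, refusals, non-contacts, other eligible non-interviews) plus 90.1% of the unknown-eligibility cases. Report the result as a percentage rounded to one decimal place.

11.7%

Top → 41
Known eligible → 174 + 11 + 41 + 25 + 23 = 274
Eligible share of unknowns → 0.9010 × 86 = 77.49
Denominator → 274 + 77.49 = 351.49
REF2 = 41 / 351.49 = 0.1166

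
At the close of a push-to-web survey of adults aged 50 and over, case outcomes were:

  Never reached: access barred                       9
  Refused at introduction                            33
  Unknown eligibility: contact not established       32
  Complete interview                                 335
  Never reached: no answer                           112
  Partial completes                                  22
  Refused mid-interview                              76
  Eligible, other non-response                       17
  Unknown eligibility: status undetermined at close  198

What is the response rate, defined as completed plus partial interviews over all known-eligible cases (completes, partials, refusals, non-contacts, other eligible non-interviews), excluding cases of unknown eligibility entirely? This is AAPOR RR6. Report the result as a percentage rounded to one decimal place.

59.1%

Declined to participate = 33 + 76 = 109
No answer / not reached = 112 + 9 = 121
Undetermined eligibility = 32 + 198 = 230
Numerator: 335 + 22 = 357
Denominator: 335 + 22 + 109 + 121 + 17 = 604
RR6 = 357 / 604 = 0.5911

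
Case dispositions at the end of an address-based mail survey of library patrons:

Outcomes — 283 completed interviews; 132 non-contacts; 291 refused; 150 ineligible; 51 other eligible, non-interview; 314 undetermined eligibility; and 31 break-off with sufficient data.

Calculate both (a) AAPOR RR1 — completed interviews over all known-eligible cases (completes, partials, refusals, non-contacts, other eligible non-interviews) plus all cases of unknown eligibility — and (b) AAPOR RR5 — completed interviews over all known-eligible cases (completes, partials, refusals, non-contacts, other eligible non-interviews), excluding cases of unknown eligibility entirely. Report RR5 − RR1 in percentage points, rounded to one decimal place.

Top = 283
Denom = 283 + 31 + 291 + 132 + 51 + 314 = 1102
RR1 = 283 / 1102 = 0.2568
Denom = 283 + 31 + 291 + 132 + 51 = 788
RR5 = 283 / 788 = 0.3591
Difference = 35.91 − 25.68 = 10.23 percentage points

10.2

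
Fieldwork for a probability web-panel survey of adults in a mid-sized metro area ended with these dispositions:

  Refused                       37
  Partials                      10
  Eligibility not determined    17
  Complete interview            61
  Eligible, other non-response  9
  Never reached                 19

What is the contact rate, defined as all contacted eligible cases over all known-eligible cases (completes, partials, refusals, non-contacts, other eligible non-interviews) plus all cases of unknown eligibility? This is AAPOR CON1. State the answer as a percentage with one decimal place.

Numerator → 61 + 10 + 37 + 9 = 117
Denominator → 61 + 10 + 37 + 19 + 9 + 17 = 153
CON1 = 117 / 153 = 0.7647

76.5%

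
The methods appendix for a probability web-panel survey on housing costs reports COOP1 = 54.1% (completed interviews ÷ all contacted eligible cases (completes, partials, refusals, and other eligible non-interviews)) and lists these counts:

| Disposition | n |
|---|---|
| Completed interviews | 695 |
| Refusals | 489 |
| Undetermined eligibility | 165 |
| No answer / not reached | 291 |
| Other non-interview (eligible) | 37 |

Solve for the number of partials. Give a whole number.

COOP1 = 695 / D = 0.541
D = 695 / 0.541 = 1284.7
Other denominator terms total 1221
partials = 1284.7 − 1221 ≈ 64

64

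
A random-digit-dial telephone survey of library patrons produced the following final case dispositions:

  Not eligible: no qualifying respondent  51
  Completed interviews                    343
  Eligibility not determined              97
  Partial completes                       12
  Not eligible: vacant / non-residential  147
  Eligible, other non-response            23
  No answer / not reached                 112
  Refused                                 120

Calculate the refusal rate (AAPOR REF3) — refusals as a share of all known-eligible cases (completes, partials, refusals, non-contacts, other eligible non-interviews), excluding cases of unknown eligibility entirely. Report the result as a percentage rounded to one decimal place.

Not eligible = 51 + 147 = 198
Numerator → 120
Denominator → 343 + 12 + 120 + 112 + 23 = 610
REF3 = 120 / 610 = 0.1967

19.7%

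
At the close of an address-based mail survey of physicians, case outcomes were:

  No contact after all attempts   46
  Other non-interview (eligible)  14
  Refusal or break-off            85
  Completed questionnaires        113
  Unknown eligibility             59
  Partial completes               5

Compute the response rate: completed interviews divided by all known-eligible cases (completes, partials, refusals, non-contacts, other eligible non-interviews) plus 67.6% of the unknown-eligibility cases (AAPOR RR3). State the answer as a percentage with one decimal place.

Num → 113
Known eligible → 113 + 5 + 85 + 46 + 14 = 263
Eligible share of unknowns → 0.6760 × 59 = 39.88
Base → 263 + 39.88 = 302.88
RR3 = 113 / 302.88 = 0.3731

37.3%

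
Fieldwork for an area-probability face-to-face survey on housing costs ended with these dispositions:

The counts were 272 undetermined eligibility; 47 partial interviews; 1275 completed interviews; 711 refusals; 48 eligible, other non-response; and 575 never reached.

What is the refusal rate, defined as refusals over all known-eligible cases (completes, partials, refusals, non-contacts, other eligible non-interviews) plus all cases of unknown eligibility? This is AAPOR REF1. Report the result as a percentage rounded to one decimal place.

Top → 711
Denom → 1275 + 47 + 711 + 575 + 48 + 272 = 2928
REF1 = 711 / 2928 = 0.2428

24.3%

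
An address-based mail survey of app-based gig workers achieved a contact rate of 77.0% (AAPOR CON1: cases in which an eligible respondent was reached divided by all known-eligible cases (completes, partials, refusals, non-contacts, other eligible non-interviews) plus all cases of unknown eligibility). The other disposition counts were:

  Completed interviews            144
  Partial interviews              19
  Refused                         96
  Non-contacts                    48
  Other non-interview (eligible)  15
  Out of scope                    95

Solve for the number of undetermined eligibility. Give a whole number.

Numerator: 144 + 19 + 96 + 15 = 274
CON1 = 274 / D = 0.770
D = 274 / 0.770 = 355.8
Other denominator terms total 322
undetermined eligibility = 355.8 − 322 ≈ 34

34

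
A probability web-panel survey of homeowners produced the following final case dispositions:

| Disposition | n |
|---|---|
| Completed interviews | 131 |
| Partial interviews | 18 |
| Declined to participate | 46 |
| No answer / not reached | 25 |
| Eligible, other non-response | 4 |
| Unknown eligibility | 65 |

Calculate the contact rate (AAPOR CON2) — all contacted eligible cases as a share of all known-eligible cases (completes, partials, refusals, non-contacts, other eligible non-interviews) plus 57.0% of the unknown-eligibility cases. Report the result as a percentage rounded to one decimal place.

Top: 131 + 18 + 46 + 4 = 199
Known eligible: 131 + 18 + 46 + 25 + 4 = 224
Eligible share of unknowns: 0.5700 × 65 = 37.05
Denominator: 224 + 37.05 = 261.05
CON2 = 199 / 261.05 = 0.7623

76.2%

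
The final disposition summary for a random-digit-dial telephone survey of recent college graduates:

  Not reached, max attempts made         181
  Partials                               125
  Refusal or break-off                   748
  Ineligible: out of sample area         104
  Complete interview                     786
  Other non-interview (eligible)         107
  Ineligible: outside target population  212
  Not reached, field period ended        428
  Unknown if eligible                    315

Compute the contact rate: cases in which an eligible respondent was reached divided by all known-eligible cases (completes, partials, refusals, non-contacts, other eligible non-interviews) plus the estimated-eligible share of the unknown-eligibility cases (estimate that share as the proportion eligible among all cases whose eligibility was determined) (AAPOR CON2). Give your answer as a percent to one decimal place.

Non-contacts = 428 + 181 = 609
Screened out, ineligible = 212 + 104 = 316
Numerator: 786 + 125 + 748 + 107 = 1766
Determined eligible: 786 + 125 + 748 + 609 + 107 = 2375
e = 2375 / (2375 + 316) = 2375 / 2691 = 0.8826
Eligible share of unknowns: 0.8826 × 315 = 278.02
Denom: 2375 + 278.02 = 2653.02
CON2 = 1766 / 2653.02 = 0.6657

66.6%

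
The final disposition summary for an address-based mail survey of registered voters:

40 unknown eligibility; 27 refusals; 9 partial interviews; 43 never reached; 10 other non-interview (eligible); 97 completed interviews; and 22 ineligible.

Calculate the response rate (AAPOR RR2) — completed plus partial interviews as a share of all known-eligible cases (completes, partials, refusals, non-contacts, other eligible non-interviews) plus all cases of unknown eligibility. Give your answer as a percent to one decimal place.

46.9%

Numerator → 97 + 9 = 106
Base → 97 + 9 + 27 + 43 + 10 + 40 = 226
RR2 = 106 / 226 = 0.4690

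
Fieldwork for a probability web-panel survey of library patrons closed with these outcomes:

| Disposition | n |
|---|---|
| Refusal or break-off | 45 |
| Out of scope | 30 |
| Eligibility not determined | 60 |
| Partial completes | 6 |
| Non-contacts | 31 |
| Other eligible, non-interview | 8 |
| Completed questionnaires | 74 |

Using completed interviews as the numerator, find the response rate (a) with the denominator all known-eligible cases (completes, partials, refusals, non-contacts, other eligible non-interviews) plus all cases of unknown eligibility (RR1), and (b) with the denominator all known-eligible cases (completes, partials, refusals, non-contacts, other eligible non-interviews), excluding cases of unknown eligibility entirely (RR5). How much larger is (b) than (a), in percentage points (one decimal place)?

12.1

Top: 74
Denominator: 74 + 6 + 45 + 31 + 8 + 60 = 224
RR1 = 74 / 224 = 0.3304
Denominator: 74 + 6 + 45 + 31 + 8 = 164
RR5 = 74 / 164 = 0.4512
Difference = 45.12 − 33.04 = 12.08 percentage points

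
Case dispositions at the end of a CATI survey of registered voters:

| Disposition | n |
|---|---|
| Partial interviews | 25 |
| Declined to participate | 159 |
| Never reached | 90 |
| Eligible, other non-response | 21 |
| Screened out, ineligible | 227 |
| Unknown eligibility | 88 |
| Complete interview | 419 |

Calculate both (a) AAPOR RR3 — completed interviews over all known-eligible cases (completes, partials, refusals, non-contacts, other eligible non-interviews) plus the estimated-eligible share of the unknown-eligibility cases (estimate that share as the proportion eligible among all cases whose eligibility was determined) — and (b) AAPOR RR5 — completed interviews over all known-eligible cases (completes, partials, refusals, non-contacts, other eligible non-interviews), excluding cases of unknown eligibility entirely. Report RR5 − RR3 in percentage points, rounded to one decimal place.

Num: 419
Known eligible: 419 + 25 + 159 + 90 + 21 = 714
e = 714 / (714 + 227) = 714 / 941 = 0.7588
e × U: 0.7588 × 88 = 66.77
Denominator: 714 + 66.77 = 780.77
RR3 = 419 / 780.77 = 0.5366
Denominator: 419 + 25 + 159 + 90 + 21 = 714
RR5 = 419 / 714 = 0.5868
Difference = 58.68 − 53.66 = 5.02 percentage points

5.0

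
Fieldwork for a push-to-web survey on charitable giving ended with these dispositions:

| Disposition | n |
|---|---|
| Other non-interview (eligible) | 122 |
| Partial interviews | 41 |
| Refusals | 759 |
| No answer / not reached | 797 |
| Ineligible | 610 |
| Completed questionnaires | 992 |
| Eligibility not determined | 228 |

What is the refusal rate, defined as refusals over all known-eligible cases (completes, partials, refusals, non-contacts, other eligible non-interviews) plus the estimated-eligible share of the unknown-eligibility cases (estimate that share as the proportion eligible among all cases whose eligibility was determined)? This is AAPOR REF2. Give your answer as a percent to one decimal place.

Top = 759
Determined eligible = 992 + 41 + 759 + 797 + 122 = 2711
e = 2711 / (2711 + 610) = 2711 / 3321 = 0.8163
Estimated eligible among unknowns = 0.8163 × 228 = 186.12
Denominator = 2711 + 186.12 = 2897.12
REF2 = 759 / 2897.12 = 0.2620

26.2%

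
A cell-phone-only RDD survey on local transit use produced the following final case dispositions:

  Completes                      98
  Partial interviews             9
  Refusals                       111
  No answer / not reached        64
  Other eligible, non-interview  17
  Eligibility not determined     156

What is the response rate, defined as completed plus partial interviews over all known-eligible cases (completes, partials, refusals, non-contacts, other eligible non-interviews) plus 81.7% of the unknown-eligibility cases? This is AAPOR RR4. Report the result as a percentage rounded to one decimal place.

25.1%

Top → 98 + 9 = 107
Eligible (known) → 98 + 9 + 111 + 64 + 17 = 299
Eligible share of unknowns → 0.8170 × 156 = 127.45
Base → 299 + 127.45 = 426.45
RR4 = 107 / 426.45 = 0.2509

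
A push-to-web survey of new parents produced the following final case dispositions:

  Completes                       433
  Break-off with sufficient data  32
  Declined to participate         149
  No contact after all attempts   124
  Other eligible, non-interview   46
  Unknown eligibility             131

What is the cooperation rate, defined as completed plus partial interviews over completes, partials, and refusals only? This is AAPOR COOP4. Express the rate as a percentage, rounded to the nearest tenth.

Top: 433 + 32 = 465
Denominator: 433 + 32 + 149 = 614
COOP4 = 465 / 614 = 0.7573

75.7%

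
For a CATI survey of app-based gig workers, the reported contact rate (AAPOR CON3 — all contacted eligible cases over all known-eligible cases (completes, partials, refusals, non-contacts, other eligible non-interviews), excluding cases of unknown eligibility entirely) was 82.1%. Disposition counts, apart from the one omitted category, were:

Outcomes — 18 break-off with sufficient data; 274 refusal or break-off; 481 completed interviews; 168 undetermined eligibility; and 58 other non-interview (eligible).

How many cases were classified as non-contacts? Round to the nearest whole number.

Num = 481 + 18 + 274 + 58 = 831
CON3 = 831 / D = 0.821
D = 831 / 0.821 = 1012.2
Remaining denominator categories sum to 831
non-contacts = 1012.2 − 831 ≈ 181

181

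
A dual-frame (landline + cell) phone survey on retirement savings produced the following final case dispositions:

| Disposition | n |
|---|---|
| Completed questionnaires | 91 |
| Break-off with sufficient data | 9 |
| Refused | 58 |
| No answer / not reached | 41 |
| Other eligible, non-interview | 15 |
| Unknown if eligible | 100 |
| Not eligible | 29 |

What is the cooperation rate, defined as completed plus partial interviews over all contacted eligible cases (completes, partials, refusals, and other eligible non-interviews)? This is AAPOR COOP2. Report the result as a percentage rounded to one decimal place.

Top → 91 + 9 = 100
Denominator → 91 + 9 + 58 + 15 = 173
COOP2 = 100 / 173 = 0.5780

57.8%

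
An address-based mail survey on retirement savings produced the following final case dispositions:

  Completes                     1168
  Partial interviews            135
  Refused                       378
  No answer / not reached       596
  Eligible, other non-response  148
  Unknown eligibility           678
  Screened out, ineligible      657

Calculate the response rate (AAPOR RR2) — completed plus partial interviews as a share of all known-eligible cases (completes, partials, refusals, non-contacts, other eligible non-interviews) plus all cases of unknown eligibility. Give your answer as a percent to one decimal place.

Num: 1168 + 135 = 1303
Denominator: 1168 + 135 + 378 + 596 + 148 + 678 = 3103
RR2 = 1303 / 3103 = 0.4199

42.0%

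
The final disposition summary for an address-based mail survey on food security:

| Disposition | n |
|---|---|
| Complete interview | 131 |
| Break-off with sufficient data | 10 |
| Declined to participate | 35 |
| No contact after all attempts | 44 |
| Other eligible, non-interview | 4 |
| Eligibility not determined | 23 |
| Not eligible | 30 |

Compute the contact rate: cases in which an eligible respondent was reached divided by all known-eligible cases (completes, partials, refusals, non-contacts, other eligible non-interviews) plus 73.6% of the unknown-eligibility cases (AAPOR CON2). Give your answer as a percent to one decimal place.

Num: 131 + 10 + 35 + 4 = 180
Known eligible: 131 + 10 + 35 + 44 + 4 = 224
Estimated eligible among unknowns: 0.7360 × 23 = 16.93
Denom: 224 + 16.93 = 240.93
CON2 = 180 / 240.93 = 0.7471

74.7%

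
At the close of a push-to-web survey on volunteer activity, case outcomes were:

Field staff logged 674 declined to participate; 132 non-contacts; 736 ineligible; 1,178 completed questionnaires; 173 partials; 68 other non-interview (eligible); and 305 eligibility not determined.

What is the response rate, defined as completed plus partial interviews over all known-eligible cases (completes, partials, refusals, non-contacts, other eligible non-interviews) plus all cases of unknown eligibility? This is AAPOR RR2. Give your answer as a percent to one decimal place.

53.4%

Num = 1178 + 173 = 1351
Denominator = 1178 + 173 + 674 + 132 + 68 + 305 = 2530
RR2 = 1351 / 2530 = 0.5340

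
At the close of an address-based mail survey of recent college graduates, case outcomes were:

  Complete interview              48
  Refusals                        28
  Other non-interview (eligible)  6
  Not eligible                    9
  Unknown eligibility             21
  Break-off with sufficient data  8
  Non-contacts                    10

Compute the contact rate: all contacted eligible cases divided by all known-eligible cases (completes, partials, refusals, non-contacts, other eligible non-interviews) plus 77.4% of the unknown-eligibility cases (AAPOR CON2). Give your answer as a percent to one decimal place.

Num → 48 + 8 + 28 + 6 = 90
Known eligible → 48 + 8 + 28 + 10 + 6 = 100
Estimated eligible among unknowns → 0.7740 × 21 = 16.25
Base → 100 + 16.25 = 116.25
CON2 = 90 / 116.25 = 0.7742

77.4%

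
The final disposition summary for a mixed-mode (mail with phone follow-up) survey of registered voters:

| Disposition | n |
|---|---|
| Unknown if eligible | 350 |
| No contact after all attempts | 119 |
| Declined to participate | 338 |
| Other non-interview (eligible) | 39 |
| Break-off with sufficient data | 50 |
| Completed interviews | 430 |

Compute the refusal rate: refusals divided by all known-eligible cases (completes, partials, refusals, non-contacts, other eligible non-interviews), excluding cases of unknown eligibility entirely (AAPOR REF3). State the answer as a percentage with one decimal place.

34.6%

Numerator: 338
Base: 430 + 50 + 338 + 119 + 39 = 976
REF3 = 338 / 976 = 0.3463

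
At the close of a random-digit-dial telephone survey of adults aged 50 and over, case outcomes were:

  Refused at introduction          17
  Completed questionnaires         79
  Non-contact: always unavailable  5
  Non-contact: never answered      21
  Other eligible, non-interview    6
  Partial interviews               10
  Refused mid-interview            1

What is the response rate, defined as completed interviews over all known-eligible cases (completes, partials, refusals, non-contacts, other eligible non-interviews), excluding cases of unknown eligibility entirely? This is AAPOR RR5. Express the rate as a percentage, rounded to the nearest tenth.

Refused = 17 + 1 = 18
No contact after all attempts = 21 + 5 = 26
Num = 79
Denom = 79 + 10 + 18 + 26 + 6 = 139
RR5 = 79 / 139 = 0.5683

56.8%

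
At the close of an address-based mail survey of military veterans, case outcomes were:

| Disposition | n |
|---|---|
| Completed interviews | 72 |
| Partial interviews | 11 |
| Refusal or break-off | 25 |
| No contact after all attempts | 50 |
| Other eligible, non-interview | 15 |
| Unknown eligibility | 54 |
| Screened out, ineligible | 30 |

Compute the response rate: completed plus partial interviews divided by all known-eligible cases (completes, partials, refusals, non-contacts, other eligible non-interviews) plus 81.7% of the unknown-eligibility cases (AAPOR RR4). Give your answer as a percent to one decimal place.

Top → 72 + 11 = 83
Known eligible → 72 + 11 + 25 + 50 + 15 = 173
Estimated eligible among unknowns → 0.8170 × 54 = 44.12
Denominator → 173 + 44.12 = 217.12
RR4 = 83 / 217.12 = 0.3823

38.2%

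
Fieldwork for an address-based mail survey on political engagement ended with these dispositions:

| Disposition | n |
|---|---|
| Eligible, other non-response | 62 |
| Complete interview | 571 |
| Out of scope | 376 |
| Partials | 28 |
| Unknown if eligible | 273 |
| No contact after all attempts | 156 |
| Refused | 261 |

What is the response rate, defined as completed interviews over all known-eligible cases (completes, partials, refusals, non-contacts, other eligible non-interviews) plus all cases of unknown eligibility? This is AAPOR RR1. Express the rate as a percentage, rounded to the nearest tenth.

42.3%

Top = 571
Base = 571 + 28 + 261 + 156 + 62 + 273 = 1351
RR1 = 571 / 1351 = 0.4226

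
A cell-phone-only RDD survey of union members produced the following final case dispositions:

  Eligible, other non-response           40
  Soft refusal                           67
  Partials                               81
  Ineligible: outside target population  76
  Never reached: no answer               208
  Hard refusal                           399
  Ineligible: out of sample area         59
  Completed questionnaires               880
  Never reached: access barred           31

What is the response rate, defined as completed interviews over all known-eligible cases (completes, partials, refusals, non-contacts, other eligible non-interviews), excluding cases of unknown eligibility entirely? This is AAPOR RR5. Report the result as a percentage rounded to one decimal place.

51.6%

Refusal or break-off = 399 + 67 = 466
Non-contacts = 208 + 31 = 239
Ineligible = 76 + 59 = 135
Top: 880
Denom: 880 + 81 + 466 + 239 + 40 = 1706
RR5 = 880 / 1706 = 0.5158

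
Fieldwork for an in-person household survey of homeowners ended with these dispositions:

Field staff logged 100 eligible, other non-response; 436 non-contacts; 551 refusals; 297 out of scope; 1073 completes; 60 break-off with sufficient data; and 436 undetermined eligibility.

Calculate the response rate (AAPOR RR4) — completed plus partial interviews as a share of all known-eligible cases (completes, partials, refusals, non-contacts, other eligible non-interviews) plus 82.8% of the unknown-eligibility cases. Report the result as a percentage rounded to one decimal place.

Top: 1073 + 60 = 1133
Known eligible: 1073 + 60 + 551 + 436 + 100 = 2220
Estimated eligible among unknowns: 0.8280 × 436 = 361.01
Denominator: 2220 + 361.01 = 2581.01
RR4 = 1133 / 2581.01 = 0.4390

43.9%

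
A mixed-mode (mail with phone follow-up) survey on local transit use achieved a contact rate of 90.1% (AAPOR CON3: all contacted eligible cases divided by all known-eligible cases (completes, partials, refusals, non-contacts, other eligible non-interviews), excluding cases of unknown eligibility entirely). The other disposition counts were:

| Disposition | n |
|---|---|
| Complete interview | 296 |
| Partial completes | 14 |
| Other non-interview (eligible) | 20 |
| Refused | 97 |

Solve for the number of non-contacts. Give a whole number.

47

Numerator = 296 + 14 + 97 + 20 = 427
CON3 = 427 / D = 0.901
D = 427 / 0.901 = 473.9
Other denominator terms total 427
non-contacts = 473.9 − 427 ≈ 47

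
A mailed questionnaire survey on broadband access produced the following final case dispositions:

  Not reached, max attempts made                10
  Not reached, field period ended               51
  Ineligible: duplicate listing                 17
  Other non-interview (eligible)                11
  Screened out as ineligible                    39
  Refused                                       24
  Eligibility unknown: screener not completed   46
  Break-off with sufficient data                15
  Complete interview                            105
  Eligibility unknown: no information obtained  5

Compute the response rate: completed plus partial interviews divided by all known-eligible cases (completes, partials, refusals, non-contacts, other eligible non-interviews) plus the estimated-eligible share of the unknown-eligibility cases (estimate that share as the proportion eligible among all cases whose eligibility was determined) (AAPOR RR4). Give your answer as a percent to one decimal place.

46.8%

No answer / not reached = 51 + 10 = 61
Unknown eligibility = 46 + 5 = 51
Out of scope = 39 + 17 = 56
Numerator: 105 + 15 = 120
Determined eligible: 105 + 15 + 24 + 61 + 11 = 216
e = 216 / (216 + 56) = 216 / 272 = 0.7941
Estimated eligible among unknowns: 0.7941 × 51 = 40.50
Denom: 216 + 40.50 = 256.50
RR4 = 120 / 256.50 = 0.4678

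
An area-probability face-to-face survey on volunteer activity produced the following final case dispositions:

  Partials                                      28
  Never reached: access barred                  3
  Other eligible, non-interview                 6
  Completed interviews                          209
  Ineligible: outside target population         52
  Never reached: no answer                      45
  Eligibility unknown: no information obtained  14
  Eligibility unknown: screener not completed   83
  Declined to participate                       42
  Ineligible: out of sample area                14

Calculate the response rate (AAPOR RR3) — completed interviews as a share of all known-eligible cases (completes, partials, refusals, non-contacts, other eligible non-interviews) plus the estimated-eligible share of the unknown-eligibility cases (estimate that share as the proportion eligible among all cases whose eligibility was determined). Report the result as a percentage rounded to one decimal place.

50.5%

Non-contacts = 45 + 3 = 48
Unknown eligibility = 83 + 14 = 97
Ineligible = 52 + 14 = 66
Num: 209
Known eligible: 209 + 28 + 42 + 48 + 6 = 333
e = 333 / (333 + 66) = 333 / 399 = 0.8346
e × U: 0.8346 × 97 = 80.96
Denom: 333 + 80.96 = 413.96
RR3 = 209 / 413.96 = 0.5049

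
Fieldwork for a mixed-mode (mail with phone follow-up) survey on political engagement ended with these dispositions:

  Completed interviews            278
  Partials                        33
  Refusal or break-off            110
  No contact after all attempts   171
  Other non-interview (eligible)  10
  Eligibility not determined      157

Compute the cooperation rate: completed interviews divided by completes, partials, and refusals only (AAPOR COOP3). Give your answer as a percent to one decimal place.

66.0%

Numerator: 278
Base: 278 + 33 + 110 = 421
COOP3 = 278 / 421 = 0.6603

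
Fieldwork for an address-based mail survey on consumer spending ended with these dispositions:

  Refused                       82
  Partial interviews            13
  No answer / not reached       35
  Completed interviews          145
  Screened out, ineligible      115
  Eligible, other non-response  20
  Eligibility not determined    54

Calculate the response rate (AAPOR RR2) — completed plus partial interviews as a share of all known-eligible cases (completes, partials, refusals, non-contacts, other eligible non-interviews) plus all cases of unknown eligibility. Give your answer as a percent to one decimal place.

Top = 145 + 13 = 158
Denominator = 145 + 13 + 82 + 35 + 20 + 54 = 349
RR2 = 158 / 349 = 0.4527

45.3%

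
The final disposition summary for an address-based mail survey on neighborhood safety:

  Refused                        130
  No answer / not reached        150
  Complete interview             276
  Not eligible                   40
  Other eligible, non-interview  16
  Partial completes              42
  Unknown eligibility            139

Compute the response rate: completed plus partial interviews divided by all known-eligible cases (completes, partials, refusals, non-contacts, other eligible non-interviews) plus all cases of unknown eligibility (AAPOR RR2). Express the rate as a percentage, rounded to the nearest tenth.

42.2%

Top → 276 + 42 = 318
Denominator → 276 + 42 + 130 + 150 + 16 + 139 = 753
RR2 = 318 / 753 = 0.4223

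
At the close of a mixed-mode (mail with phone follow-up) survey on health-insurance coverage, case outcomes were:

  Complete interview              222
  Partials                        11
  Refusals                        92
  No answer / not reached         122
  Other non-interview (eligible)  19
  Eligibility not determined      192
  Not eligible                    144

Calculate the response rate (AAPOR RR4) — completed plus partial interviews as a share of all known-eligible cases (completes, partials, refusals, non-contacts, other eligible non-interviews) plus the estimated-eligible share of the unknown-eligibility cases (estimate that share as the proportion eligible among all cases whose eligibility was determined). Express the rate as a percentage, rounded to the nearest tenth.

38.0%

Top = 222 + 11 = 233
Known eligible = 222 + 11 + 92 + 122 + 19 = 466
e = 466 / (466 + 144) = 466 / 610 = 0.7639
Estimated eligible among unknowns = 0.7639 × 192 = 146.67
Denom = 466 + 146.67 = 612.67
RR4 = 233 / 612.67 = 0.3803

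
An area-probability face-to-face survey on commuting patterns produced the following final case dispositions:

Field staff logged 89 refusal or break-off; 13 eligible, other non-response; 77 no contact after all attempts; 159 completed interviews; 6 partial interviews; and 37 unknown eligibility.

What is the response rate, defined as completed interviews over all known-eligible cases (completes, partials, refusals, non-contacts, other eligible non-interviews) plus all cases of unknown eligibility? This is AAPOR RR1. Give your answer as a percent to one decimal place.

41.7%

Top: 159
Denom: 159 + 6 + 89 + 77 + 13 + 37 = 381
RR1 = 159 / 381 = 0.4173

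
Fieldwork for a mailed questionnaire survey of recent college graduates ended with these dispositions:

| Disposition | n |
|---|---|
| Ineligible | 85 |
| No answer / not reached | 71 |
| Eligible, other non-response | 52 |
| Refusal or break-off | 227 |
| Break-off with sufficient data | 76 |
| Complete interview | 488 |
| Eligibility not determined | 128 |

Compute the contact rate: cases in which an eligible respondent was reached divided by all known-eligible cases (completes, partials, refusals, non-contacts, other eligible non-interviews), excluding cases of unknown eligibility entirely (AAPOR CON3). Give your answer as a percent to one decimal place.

Num → 488 + 76 + 227 + 52 = 843
Denominator → 488 + 76 + 227 + 71 + 52 = 914
CON3 = 843 / 914 = 0.9223

92.2%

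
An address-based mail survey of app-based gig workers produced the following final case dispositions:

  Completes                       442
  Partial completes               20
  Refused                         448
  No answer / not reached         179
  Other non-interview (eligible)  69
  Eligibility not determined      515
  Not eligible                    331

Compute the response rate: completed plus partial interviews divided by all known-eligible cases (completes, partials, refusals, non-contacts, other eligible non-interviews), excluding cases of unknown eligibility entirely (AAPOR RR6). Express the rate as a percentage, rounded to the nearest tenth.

Top: 442 + 20 = 462
Denom: 442 + 20 + 448 + 179 + 69 = 1158
RR6 = 462 / 1158 = 0.3990

39.9%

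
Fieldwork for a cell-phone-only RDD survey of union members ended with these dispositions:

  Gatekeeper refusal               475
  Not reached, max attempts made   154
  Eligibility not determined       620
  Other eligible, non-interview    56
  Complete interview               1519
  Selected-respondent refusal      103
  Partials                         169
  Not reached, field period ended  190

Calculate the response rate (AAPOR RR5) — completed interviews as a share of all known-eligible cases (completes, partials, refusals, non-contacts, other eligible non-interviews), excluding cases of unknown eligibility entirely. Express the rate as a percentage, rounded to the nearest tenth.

57.0%

Refused = 475 + 103 = 578
Non-contacts = 190 + 154 = 344
Numerator = 1519
Denominator = 1519 + 169 + 578 + 344 + 56 = 2666
RR5 = 1519 / 2666 = 0.5698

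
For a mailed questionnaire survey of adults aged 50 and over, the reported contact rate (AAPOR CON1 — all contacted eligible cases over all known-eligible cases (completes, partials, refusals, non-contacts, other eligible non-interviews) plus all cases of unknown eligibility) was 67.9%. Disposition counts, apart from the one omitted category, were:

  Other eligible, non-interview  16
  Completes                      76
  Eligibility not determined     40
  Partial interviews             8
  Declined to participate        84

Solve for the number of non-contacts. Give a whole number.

47

Num = 76 + 8 + 84 + 16 = 184
CON1 = 184 / D = 0.679
D = 184 / 0.679 = 271.0
Rest of base = 224
non-contacts = 271.0 − 224 ≈ 47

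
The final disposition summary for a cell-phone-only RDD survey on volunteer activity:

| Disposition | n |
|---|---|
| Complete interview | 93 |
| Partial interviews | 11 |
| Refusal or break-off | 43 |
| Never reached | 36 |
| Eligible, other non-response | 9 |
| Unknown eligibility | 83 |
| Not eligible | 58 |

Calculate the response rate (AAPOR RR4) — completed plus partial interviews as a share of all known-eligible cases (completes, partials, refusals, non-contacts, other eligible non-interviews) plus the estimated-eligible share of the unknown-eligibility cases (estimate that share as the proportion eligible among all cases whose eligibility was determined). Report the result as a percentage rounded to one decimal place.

Top → 93 + 11 = 104
Determined eligible → 93 + 11 + 43 + 36 + 9 = 192
e = 192 / (192 + 58) = 192 / 250 = 0.7680
Eligible share of unknowns → 0.7680 × 83 = 63.74
Base → 192 + 63.74 = 255.74
RR4 = 104 / 255.74 = 0.4067

40.7%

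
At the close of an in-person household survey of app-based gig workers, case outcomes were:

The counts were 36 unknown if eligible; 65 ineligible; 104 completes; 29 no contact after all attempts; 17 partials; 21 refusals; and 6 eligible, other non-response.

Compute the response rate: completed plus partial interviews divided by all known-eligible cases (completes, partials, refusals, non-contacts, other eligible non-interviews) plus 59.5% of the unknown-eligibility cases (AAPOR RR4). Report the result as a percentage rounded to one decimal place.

61.0%

Num = 104 + 17 = 121
Eligible (known) = 104 + 17 + 21 + 29 + 6 = 177
Estimated eligible among unknowns = 0.5950 × 36 = 21.42
Denominator = 177 + 21.42 = 198.42
RR4 = 121 / 198.42 = 0.6098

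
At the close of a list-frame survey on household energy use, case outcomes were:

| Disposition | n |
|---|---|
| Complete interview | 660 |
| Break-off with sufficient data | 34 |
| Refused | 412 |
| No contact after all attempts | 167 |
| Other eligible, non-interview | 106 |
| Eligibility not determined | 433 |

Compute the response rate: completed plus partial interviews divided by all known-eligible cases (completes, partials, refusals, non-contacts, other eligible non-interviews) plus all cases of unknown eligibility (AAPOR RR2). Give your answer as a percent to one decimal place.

38.3%

Num: 660 + 34 = 694
Denom: 660 + 34 + 412 + 167 + 106 + 433 = 1812
RR2 = 694 / 1812 = 0.3830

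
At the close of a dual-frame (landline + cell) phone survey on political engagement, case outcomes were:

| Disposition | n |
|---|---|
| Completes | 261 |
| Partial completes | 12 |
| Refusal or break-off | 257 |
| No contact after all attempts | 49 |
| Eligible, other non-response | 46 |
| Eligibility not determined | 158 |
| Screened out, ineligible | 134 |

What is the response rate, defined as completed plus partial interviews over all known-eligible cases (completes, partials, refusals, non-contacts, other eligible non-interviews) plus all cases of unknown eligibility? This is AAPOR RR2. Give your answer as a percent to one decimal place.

Numerator = 261 + 12 = 273
Base = 261 + 12 + 257 + 49 + 46 + 158 = 783
RR2 = 273 / 783 = 0.3487

34.9%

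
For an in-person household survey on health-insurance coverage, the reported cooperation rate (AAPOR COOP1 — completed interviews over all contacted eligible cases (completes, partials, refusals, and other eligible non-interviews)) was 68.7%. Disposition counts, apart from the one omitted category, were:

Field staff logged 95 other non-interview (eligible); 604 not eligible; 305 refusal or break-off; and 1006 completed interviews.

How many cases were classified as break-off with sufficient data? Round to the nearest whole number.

58

COOP1 = 1006 / D = 0.687
D = 1006 / 0.687 = 1464.3
Rest of base = 1406
break-off with sufficient data = 1464.3 − 1406 ≈ 58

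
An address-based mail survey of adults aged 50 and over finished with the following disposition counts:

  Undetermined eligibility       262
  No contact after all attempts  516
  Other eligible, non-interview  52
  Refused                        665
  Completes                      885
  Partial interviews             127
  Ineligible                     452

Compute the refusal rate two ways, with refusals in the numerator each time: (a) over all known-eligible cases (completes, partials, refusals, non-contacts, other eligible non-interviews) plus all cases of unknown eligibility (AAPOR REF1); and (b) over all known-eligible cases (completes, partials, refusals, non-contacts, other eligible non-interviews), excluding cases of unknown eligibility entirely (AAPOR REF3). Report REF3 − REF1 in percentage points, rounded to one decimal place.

Numerator: 665
Denom: 885 + 127 + 665 + 516 + 52 + 262 = 2507
REF1 = 665 / 2507 = 0.2653
Denom: 885 + 127 + 665 + 516 + 52 = 2245
REF3 = 665 / 2245 = 0.2962
Difference = 29.62 − 26.53 = 3.09 percentage points

3.1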